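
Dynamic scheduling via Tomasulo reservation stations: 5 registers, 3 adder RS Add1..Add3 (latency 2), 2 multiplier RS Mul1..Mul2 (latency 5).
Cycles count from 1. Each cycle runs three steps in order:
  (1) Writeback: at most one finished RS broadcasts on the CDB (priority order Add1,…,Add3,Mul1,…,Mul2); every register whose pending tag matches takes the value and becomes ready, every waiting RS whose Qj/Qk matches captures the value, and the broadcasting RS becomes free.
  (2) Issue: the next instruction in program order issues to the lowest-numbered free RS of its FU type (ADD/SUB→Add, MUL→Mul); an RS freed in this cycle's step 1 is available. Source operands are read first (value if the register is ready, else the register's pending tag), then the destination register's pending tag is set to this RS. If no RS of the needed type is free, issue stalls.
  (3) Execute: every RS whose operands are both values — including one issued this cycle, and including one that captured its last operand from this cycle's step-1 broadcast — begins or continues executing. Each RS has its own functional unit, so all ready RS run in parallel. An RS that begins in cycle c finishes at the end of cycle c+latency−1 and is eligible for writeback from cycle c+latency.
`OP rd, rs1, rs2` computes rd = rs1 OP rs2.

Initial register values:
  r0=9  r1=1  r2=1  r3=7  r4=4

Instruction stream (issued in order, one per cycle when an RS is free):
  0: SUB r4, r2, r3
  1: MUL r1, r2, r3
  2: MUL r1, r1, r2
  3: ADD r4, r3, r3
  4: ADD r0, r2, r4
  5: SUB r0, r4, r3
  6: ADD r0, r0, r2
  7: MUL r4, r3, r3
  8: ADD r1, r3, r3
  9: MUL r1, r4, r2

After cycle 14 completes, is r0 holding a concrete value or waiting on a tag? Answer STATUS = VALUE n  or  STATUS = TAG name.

c1: issue SUB r4<-Add1 | r0:9,r1:1,r2:1,r3:7,r4:Add1
c2: issue MUL r1<-Mul1 | r0:9,r1:Mul1,r2:1,r3:7,r4:Add1
c3: CDB Add1=-6; issue MUL r1<-Mul2 | r0:9,r1:Mul2,r2:1,r3:7,r4:-6
c4: issue ADD r4<-Add1 | r0:9,r1:Mul2,r2:1,r3:7,r4:Add1
c5: issue ADD r0<-Add2 | r0:Add2,r1:Mul2,r2:1,r3:7,r4:Add1
c6: CDB Add1=14; issue SUB r0<-Add1 | r0:Add1,r1:Mul2,r2:1,r3:7,r4:14
c7: CDB Mul1=7; issue ADD r0<-Add3 | r0:Add3,r1:Mul2,r2:1,r3:7,r4:14
c8: CDB Add1=7; issue MUL r4<-Mul1 | r0:Add3,r1:Mul2,r2:1,r3:7,r4:Mul1
c9: CDB Add2=15; issue ADD r1<-Add1 | r0:Add3,r1:Add1,r2:1,r3:7,r4:Mul1
c10: CDB Add3=8; stall | r0:8,r1:Add1,r2:1,r3:7,r4:Mul1
c11: CDB Add1=14; stall | r0:8,r1:14,r2:1,r3:7,r4:Mul1
c12: CDB Mul2=7; issue MUL r1<-Mul2 | r0:8,r1:Mul2,r2:1,r3:7,r4:Mul1
c13: CDB Mul1=49 | r0:8,r1:Mul2,r2:1,r3:7,r4:49
c14: - | r0:8,r1:Mul2,r2:1,r3:7,r4:49

STATUS = VALUE 8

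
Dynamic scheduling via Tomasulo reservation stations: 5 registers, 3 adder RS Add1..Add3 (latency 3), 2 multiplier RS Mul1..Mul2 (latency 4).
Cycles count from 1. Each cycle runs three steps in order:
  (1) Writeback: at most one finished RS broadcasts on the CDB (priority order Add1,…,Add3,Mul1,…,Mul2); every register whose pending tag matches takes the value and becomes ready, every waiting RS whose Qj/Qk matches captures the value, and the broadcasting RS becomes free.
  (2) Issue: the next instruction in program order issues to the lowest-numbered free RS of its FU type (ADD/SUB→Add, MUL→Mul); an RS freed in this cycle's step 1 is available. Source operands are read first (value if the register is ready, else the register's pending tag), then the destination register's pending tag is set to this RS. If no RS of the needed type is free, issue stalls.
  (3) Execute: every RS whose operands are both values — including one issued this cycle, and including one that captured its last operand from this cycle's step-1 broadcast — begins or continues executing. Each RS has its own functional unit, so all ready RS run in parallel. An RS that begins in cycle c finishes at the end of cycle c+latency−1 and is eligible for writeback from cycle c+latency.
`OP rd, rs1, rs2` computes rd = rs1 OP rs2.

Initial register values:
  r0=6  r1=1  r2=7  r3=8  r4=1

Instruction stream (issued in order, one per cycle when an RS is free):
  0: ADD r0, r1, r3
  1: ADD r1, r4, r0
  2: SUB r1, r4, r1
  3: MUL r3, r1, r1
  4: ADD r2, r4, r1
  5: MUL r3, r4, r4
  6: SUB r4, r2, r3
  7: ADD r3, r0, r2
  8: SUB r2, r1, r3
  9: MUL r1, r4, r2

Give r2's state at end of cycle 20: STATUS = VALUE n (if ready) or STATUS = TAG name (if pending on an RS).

STATUS = VALUE -10

c1: issue ADD r0<-Add1 | r0:Add1,r1:1,r2:7,r3:8,r4:1
c2: issue ADD r1<-Add2 | r0:Add1,r1:Add2,r2:7,r3:8,r4:1
c3: issue SUB r1<-Add3 | r0:Add1,r1:Add3,r2:7,r3:8,r4:1
c4: CDB Add1=9; issue MUL r3<-Mul1 | r0:9,r1:Add3,r2:7,r3:Mul1,r4:1
c5: issue ADD r2<-Add1 | r0:9,r1:Add3,r2:Add1,r3:Mul1,r4:1
c6: issue MUL r3<-Mul2 | r0:9,r1:Add3,r2:Add1,r3:Mul2,r4:1
c7: CDB Add2=10; issue SUB r4<-Add2 | r0:9,r1:Add3,r2:Add1,r3:Mul2,r4:Add2
c8: stall | r0:9,r1:Add3,r2:Add1,r3:Mul2,r4:Add2
c9: stall | r0:9,r1:Add3,r2:Add1,r3:Mul2,r4:Add2
c10: CDB Add3=-9; issue ADD r3<-Add3 | r0:9,r1:-9,r2:Add1,r3:Add3,r4:Add2
c11: CDB Mul2=1; stall | r0:9,r1:-9,r2:Add1,r3:Add3,r4:Add2
c12: stall | r0:9,r1:-9,r2:Add1,r3:Add3,r4:Add2
c13: CDB Add1=-8; issue SUB r2<-Add1 | r0:9,r1:-9,r2:Add1,r3:Add3,r4:Add2
c14: CDB Mul1=81; issue MUL r1<-Mul1 | r0:9,r1:Mul1,r2:Add1,r3:Add3,r4:Add2
c15: - | r0:9,r1:Mul1,r2:Add1,r3:Add3,r4:Add2
c16: CDB Add2=-9 | r0:9,r1:Mul1,r2:Add1,r3:Add3,r4:-9
c17: CDB Add3=1 | r0:9,r1:Mul1,r2:Add1,r3:1,r4:-9
c18: - | r0:9,r1:Mul1,r2:Add1,r3:1,r4:-9
c19: - | r0:9,r1:Mul1,r2:Add1,r3:1,r4:-9
c20: CDB Add1=-10 | r0:9,r1:Mul1,r2:-10,r3:1,r4:-9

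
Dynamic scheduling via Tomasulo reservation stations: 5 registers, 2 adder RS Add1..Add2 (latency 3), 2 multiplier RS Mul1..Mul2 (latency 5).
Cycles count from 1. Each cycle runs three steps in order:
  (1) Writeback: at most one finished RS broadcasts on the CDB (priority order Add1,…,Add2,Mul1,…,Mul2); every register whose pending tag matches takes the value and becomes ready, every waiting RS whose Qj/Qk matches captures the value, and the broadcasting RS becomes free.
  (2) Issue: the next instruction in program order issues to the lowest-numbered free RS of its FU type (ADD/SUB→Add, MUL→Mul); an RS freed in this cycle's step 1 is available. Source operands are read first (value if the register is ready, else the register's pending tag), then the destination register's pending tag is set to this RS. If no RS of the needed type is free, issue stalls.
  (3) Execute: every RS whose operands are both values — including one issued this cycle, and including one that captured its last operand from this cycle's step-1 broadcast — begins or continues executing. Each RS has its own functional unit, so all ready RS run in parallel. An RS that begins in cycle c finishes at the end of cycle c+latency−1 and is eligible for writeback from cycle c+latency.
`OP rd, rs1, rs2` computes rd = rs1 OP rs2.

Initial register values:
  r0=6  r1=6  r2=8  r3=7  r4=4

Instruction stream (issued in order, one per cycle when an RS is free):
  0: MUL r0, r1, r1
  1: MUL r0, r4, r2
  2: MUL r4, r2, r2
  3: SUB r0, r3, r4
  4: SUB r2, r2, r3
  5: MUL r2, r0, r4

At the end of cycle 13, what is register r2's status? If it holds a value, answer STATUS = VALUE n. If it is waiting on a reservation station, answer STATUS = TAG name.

STATUS = TAG Mul2

  c1: issue MUL r0<-Mul1  regs: r0:Mul1,r1:6,r2:8,r3:7,r4:4
  c2: issue MUL r0<-Mul2  regs: r0:Mul2,r1:6,r2:8,r3:7,r4:4
  c3: stall  regs: r0:Mul2,r1:6,r2:8,r3:7,r4:4
  c4: stall  regs: r0:Mul2,r1:6,r2:8,r3:7,r4:4
  c5: stall  regs: r0:Mul2,r1:6,r2:8,r3:7,r4:4
  c6: CDB Mul1=36; issue MUL r4<-Mul1  regs: r0:Mul2,r1:6,r2:8,r3:7,r4:Mul1
  c7: CDB Mul2=32; issue SUB r0<-Add1  regs: r0:Add1,r1:6,r2:8,r3:7,r4:Mul1
  c8: issue SUB r2<-Add2  regs: r0:Add1,r1:6,r2:Add2,r3:7,r4:Mul1
  c9: issue MUL r2<-Mul2  regs: r0:Add1,r1:6,r2:Mul2,r3:7,r4:Mul1
  c10: -  regs: r0:Add1,r1:6,r2:Mul2,r3:7,r4:Mul1
  c11: CDB Add2=1  regs: r0:Add1,r1:6,r2:Mul2,r3:7,r4:Mul1
  c12: CDB Mul1=64  regs: r0:Add1,r1:6,r2:Mul2,r3:7,r4:64
  c13: -  regs: r0:Add1,r1:6,r2:Mul2,r3:7,r4:64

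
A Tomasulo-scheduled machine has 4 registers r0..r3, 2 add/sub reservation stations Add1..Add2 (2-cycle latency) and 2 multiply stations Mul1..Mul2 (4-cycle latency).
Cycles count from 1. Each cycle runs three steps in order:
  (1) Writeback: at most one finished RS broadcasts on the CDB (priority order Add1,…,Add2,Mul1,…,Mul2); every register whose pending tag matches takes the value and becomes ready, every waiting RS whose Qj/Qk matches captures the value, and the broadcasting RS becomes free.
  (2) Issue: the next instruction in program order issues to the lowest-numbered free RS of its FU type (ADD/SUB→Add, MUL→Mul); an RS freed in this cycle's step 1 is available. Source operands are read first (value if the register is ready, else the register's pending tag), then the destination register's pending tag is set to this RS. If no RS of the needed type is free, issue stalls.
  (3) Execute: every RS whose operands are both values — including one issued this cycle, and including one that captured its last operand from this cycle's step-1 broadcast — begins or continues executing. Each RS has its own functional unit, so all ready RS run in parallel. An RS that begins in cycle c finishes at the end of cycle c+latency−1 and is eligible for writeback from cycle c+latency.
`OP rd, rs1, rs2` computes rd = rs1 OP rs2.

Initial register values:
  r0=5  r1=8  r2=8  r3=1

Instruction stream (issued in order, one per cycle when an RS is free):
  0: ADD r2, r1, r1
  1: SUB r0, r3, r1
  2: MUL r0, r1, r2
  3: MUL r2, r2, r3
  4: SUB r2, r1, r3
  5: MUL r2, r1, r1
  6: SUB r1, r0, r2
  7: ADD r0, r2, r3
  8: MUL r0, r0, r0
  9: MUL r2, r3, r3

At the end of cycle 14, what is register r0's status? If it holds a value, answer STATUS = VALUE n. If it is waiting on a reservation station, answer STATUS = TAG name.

STATUS = TAG Mul2

  c1: issue ADD r2<-Add1  regs: r0:5,r1:8,r2:Add1,r3:1
  c2: issue SUB r0<-Add2  regs: r0:Add2,r1:8,r2:Add1,r3:1
  c3: CDB Add1=16; issue MUL r0<-Mul1  regs: r0:Mul1,r1:8,r2:16,r3:1
  c4: CDB Add2=-7; issue MUL r2<-Mul2  regs: r0:Mul1,r1:8,r2:Mul2,r3:1
  c5: issue SUB r2<-Add1  regs: r0:Mul1,r1:8,r2:Add1,r3:1
  c6: stall  regs: r0:Mul1,r1:8,r2:Add1,r3:1
  c7: CDB Add1=7; stall  regs: r0:Mul1,r1:8,r2:7,r3:1
  c8: CDB Mul1=128; issue MUL r2<-Mul1  regs: r0:128,r1:8,r2:Mul1,r3:1
  c9: CDB Mul2=16; issue SUB r1<-Add1  regs: r0:128,r1:Add1,r2:Mul1,r3:1
  c10: issue ADD r0<-Add2  regs: r0:Add2,r1:Add1,r2:Mul1,r3:1
  c11: issue MUL r0<-Mul2  regs: r0:Mul2,r1:Add1,r2:Mul1,r3:1
  c12: CDB Mul1=64; issue MUL r2<-Mul1  regs: r0:Mul2,r1:Add1,r2:Mul1,r3:1
  c13: -  regs: r0:Mul2,r1:Add1,r2:Mul1,r3:1
  c14: CDB Add1=64  regs: r0:Mul2,r1:64,r2:Mul1,r3:1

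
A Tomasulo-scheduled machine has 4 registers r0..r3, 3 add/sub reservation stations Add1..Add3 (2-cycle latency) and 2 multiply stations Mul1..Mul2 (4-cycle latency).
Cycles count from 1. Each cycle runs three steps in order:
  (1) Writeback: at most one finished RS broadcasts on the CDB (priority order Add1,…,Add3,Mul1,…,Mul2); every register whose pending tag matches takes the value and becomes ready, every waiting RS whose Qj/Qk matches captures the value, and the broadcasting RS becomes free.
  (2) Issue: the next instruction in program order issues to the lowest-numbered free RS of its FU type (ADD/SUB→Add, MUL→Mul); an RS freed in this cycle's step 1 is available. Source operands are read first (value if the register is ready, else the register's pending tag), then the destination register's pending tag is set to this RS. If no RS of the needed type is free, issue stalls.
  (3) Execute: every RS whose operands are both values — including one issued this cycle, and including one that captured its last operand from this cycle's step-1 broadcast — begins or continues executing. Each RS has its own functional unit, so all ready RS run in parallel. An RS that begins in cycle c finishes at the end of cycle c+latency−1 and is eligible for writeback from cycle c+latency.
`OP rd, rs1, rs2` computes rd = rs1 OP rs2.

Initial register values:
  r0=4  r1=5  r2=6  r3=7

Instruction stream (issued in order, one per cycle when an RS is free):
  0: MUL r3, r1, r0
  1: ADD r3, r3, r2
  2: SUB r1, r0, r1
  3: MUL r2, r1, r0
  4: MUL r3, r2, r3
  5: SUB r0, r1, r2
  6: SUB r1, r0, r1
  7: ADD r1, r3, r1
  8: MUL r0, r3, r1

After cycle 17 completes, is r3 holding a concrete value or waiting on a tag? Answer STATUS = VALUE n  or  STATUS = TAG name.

STATUS = VALUE -104

  c1: issue MUL r3<-Mul1  regs: r0:4,r1:5,r2:6,r3:Mul1
  c2: issue ADD r3<-Add1  regs: r0:4,r1:5,r2:6,r3:Add1
  c3: issue SUB r1<-Add2  regs: r0:4,r1:Add2,r2:6,r3:Add1
  c4: issue MUL r2<-Mul2  regs: r0:4,r1:Add2,r2:Mul2,r3:Add1
  c5: CDB Add2=-1; stall  regs: r0:4,r1:-1,r2:Mul2,r3:Add1
  c6: CDB Mul1=20; issue MUL r3<-Mul1  regs: r0:4,r1:-1,r2:Mul2,r3:Mul1
  c7: issue SUB r0<-Add2  regs: r0:Add2,r1:-1,r2:Mul2,r3:Mul1
  c8: CDB Add1=26; issue SUB r1<-Add1  regs: r0:Add2,r1:Add1,r2:Mul2,r3:Mul1
  c9: CDB Mul2=-4; issue ADD r1<-Add3  regs: r0:Add2,r1:Add3,r2:-4,r3:Mul1
  c10: issue MUL r0<-Mul2  regs: r0:Mul2,r1:Add3,r2:-4,r3:Mul1
  c11: CDB Add2=3  regs: r0:Mul2,r1:Add3,r2:-4,r3:Mul1
  c12: -  regs: r0:Mul2,r1:Add3,r2:-4,r3:Mul1
  c13: CDB Add1=4  regs: r0:Mul2,r1:Add3,r2:-4,r3:Mul1
  c14: CDB Mul1=-104  regs: r0:Mul2,r1:Add3,r2:-4,r3:-104
  c15: -  regs: r0:Mul2,r1:Add3,r2:-4,r3:-104
  c16: CDB Add3=-100  regs: r0:Mul2,r1:-100,r2:-4,r3:-104
  c17: -  regs: r0:Mul2,r1:-100,r2:-4,r3:-104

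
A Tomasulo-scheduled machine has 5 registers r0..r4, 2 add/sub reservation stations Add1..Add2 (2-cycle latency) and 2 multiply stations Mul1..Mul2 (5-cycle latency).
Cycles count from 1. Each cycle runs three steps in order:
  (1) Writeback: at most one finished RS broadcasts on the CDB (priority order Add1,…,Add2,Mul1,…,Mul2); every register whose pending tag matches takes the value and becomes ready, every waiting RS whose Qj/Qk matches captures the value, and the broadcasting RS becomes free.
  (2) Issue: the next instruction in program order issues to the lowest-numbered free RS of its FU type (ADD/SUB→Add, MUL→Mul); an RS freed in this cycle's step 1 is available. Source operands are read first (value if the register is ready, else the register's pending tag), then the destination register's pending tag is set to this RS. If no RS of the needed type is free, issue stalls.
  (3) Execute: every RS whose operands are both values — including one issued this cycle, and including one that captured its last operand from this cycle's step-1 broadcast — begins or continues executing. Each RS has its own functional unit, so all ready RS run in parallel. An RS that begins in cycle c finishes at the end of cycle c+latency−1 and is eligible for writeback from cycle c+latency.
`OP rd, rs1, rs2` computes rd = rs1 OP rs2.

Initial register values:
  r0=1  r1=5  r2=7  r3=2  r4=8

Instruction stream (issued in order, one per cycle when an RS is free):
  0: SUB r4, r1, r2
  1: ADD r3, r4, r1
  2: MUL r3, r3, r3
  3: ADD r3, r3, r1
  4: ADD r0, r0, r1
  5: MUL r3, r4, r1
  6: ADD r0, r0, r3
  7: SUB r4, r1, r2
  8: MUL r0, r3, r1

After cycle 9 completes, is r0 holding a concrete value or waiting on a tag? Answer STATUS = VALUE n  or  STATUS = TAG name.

STATUS = TAG Add2

cycle 1: issue SUB r4<-Add1 // r0:1,r1:5,r2:7,r3:2,r4:Add1
cycle 2: issue ADD r3<-Add2 // r0:1,r1:5,r2:7,r3:Add2,r4:Add1
cycle 3: CDB Add1=-2; issue MUL r3<-Mul1 // r0:1,r1:5,r2:7,r3:Mul1,r4:-2
cycle 4: issue ADD r3<-Add1 // r0:1,r1:5,r2:7,r3:Add1,r4:-2
cycle 5: CDB Add2=3; issue ADD r0<-Add2 // r0:Add2,r1:5,r2:7,r3:Add1,r4:-2
cycle 6: issue MUL r3<-Mul2 // r0:Add2,r1:5,r2:7,r3:Mul2,r4:-2
cycle 7: CDB Add2=6; issue ADD r0<-Add2 // r0:Add2,r1:5,r2:7,r3:Mul2,r4:-2
cycle 8: stall // r0:Add2,r1:5,r2:7,r3:Mul2,r4:-2
cycle 9: stall // r0:Add2,r1:5,r2:7,r3:Mul2,r4:-2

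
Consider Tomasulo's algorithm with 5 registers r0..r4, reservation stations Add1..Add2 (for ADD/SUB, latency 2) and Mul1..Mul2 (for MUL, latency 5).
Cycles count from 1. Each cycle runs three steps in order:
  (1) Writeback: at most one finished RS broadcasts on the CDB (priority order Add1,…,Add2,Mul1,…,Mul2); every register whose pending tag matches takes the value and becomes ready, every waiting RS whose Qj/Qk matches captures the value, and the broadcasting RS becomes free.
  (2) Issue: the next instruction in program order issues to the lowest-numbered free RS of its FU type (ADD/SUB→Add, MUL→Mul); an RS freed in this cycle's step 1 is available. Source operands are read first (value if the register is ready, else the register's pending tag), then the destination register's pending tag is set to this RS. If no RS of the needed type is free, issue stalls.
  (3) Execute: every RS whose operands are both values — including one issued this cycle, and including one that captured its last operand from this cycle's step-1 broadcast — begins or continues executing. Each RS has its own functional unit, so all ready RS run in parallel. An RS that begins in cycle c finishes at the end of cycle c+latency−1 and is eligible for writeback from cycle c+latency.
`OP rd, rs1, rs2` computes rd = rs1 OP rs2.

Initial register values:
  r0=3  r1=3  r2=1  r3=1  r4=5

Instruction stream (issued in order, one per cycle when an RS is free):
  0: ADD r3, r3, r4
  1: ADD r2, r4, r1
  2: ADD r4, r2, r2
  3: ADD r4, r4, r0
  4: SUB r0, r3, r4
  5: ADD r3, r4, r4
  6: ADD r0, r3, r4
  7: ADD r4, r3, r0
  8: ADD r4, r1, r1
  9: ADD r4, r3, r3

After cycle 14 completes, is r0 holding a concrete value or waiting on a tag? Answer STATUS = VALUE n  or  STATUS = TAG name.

  c1: issue ADD r3<-Add1  regs: r0:3,r1:3,r2:1,r3:Add1,r4:5
  c2: issue ADD r2<-Add2  regs: r0:3,r1:3,r2:Add2,r3:Add1,r4:5
  c3: CDB Add1=6; issue ADD r4<-Add1  regs: r0:3,r1:3,r2:Add2,r3:6,r4:Add1
  c4: CDB Add2=8; issue ADD r4<-Add2  regs: r0:3,r1:3,r2:8,r3:6,r4:Add2
  c5: stall  regs: r0:3,r1:3,r2:8,r3:6,r4:Add2
  c6: CDB Add1=16; issue SUB r0<-Add1  regs: r0:Add1,r1:3,r2:8,r3:6,r4:Add2
  c7: stall  regs: r0:Add1,r1:3,r2:8,r3:6,r4:Add2
  c8: CDB Add2=19; issue ADD r3<-Add2  regs: r0:Add1,r1:3,r2:8,r3:Add2,r4:19
  c9: stall  regs: r0:Add1,r1:3,r2:8,r3:Add2,r4:19
  c10: CDB Add1=-13; issue ADD r0<-Add1  regs: r0:Add1,r1:3,r2:8,r3:Add2,r4:19
  c11: CDB Add2=38; issue ADD r4<-Add2  regs: r0:Add1,r1:3,r2:8,r3:38,r4:Add2
  c12: stall  regs: r0:Add1,r1:3,r2:8,r3:38,r4:Add2
  c13: CDB Add1=57; issue ADD r4<-Add1  regs: r0:57,r1:3,r2:8,r3:38,r4:Add1
  c14: stall  regs: r0:57,r1:3,r2:8,r3:38,r4:Add1

STATUS = VALUE 57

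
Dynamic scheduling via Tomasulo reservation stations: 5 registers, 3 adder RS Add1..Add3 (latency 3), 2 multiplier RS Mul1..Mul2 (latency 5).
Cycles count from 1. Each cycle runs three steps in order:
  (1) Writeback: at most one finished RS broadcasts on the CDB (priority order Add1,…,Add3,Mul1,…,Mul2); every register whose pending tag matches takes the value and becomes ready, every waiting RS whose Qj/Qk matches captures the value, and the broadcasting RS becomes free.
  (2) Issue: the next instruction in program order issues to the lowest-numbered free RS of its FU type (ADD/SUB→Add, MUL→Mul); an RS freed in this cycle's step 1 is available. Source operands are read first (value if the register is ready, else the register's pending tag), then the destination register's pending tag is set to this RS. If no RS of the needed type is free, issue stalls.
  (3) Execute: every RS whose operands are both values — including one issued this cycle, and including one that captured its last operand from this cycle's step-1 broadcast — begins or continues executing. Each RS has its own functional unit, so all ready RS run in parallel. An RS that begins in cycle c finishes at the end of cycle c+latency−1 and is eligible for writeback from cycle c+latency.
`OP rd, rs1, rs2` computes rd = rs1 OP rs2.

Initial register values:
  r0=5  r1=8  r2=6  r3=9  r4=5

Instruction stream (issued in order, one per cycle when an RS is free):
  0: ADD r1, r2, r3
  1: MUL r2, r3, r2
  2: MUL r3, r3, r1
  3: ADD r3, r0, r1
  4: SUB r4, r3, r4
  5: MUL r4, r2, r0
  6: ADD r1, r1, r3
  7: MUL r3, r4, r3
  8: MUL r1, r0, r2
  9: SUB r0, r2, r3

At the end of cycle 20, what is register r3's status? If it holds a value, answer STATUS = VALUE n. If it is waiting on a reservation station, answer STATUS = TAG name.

STATUS = VALUE 5400

  c1: issue ADD r1<-Add1  regs: r0:5,r1:Add1,r2:6,r3:9,r4:5
  c2: issue MUL r2<-Mul1  regs: r0:5,r1:Add1,r2:Mul1,r3:9,r4:5
  c3: issue MUL r3<-Mul2  regs: r0:5,r1:Add1,r2:Mul1,r3:Mul2,r4:5
  c4: CDB Add1=15; issue ADD r3<-Add1  regs: r0:5,r1:15,r2:Mul1,r3:Add1,r4:5
  c5: issue SUB r4<-Add2  regs: r0:5,r1:15,r2:Mul1,r3:Add1,r4:Add2
  c6: stall  regs: r0:5,r1:15,r2:Mul1,r3:Add1,r4:Add2
  c7: CDB Add1=20; stall  regs: r0:5,r1:15,r2:Mul1,r3:20,r4:Add2
  c8: CDB Mul1=54; issue MUL r4<-Mul1  regs: r0:5,r1:15,r2:54,r3:20,r4:Mul1
  c9: CDB Mul2=135; issue ADD r1<-Add1  regs: r0:5,r1:Add1,r2:54,r3:20,r4:Mul1
  c10: CDB Add2=15; issue MUL r3<-Mul2  regs: r0:5,r1:Add1,r2:54,r3:Mul2,r4:Mul1
  c11: stall  regs: r0:5,r1:Add1,r2:54,r3:Mul2,r4:Mul1
  c12: CDB Add1=35; stall  regs: r0:5,r1:35,r2:54,r3:Mul2,r4:Mul1
  c13: CDB Mul1=270; issue MUL r1<-Mul1  regs: r0:5,r1:Mul1,r2:54,r3:Mul2,r4:270
  c14: issue SUB r0<-Add1  regs: r0:Add1,r1:Mul1,r2:54,r3:Mul2,r4:270
  c15: -  regs: r0:Add1,r1:Mul1,r2:54,r3:Mul2,r4:270
  c16: -  regs: r0:Add1,r1:Mul1,r2:54,r3:Mul2,r4:270
  c17: -  regs: r0:Add1,r1:Mul1,r2:54,r3:Mul2,r4:270
  c18: CDB Mul1=270  regs: r0:Add1,r1:270,r2:54,r3:Mul2,r4:270
  c19: CDB Mul2=5400  regs: r0:Add1,r1:270,r2:54,r3:5400,r4:270
  c20: -  regs: r0:Add1,r1:270,r2:54,r3:5400,r4:270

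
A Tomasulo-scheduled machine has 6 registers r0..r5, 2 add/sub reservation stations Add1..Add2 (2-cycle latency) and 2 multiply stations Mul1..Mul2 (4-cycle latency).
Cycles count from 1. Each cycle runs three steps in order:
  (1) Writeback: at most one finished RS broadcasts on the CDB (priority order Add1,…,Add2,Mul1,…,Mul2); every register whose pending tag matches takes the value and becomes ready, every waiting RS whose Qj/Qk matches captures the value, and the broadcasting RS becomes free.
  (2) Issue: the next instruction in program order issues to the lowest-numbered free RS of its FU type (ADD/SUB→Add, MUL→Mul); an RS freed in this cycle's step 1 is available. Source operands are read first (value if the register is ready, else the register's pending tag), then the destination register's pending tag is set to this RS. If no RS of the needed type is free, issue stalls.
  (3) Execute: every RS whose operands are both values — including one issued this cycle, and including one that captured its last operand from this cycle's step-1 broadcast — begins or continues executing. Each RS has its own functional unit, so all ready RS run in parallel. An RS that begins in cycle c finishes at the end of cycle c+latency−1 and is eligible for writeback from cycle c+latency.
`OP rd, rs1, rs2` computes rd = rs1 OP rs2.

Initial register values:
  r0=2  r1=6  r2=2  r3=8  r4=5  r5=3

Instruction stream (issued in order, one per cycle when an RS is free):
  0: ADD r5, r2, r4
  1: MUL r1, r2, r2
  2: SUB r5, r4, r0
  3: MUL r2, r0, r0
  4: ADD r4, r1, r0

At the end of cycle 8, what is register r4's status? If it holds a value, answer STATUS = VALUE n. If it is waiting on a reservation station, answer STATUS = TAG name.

c1: issue ADD r5<-Add1 | r0:2,r1:6,r2:2,r3:8,r4:5,r5:Add1
c2: issue MUL r1<-Mul1 | r0:2,r1:Mul1,r2:2,r3:8,r4:5,r5:Add1
c3: CDB Add1=7; issue SUB r5<-Add1 | r0:2,r1:Mul1,r2:2,r3:8,r4:5,r5:Add1
c4: issue MUL r2<-Mul2 | r0:2,r1:Mul1,r2:Mul2,r3:8,r4:5,r5:Add1
c5: CDB Add1=3; issue ADD r4<-Add1 | r0:2,r1:Mul1,r2:Mul2,r3:8,r4:Add1,r5:3
c6: CDB Mul1=4 | r0:2,r1:4,r2:Mul2,r3:8,r4:Add1,r5:3
c7: - | r0:2,r1:4,r2:Mul2,r3:8,r4:Add1,r5:3
c8: CDB Add1=6 | r0:2,r1:4,r2:Mul2,r3:8,r4:6,r5:3

STATUS = VALUE 6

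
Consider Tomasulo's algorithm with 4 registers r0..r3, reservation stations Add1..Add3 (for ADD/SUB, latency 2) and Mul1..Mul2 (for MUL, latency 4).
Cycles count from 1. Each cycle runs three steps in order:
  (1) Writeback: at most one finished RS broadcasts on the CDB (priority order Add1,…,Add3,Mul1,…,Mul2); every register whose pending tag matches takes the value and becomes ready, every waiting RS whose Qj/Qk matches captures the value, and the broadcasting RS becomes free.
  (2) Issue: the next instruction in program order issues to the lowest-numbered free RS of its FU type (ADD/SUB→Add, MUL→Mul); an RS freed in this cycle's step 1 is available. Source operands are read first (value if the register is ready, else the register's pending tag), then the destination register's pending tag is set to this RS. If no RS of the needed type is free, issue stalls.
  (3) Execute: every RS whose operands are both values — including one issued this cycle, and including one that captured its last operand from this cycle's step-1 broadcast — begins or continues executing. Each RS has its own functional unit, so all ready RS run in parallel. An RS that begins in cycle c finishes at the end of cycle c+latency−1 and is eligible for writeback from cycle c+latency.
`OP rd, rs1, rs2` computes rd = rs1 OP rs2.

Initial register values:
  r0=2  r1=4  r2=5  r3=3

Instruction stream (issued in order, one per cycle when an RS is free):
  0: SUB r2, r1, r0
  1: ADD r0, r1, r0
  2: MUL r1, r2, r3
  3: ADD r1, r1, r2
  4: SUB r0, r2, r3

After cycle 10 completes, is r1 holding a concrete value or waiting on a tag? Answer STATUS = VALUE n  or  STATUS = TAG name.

STATUS = VALUE 8

  c1: issue SUB r2<-Add1  regs: r0:2,r1:4,r2:Add1,r3:3
  c2: issue ADD r0<-Add2  regs: r0:Add2,r1:4,r2:Add1,r3:3
  c3: CDB Add1=2; issue MUL r1<-Mul1  regs: r0:Add2,r1:Mul1,r2:2,r3:3
  c4: CDB Add2=6; issue ADD r1<-Add1  regs: r0:6,r1:Add1,r2:2,r3:3
  c5: issue SUB r0<-Add2  regs: r0:Add2,r1:Add1,r2:2,r3:3
  c6: -  regs: r0:Add2,r1:Add1,r2:2,r3:3
  c7: CDB Add2=-1  regs: r0:-1,r1:Add1,r2:2,r3:3
  c8: CDB Mul1=6  regs: r0:-1,r1:Add1,r2:2,r3:3
  c9: -  regs: r0:-1,r1:Add1,r2:2,r3:3
  c10: CDB Add1=8  regs: r0:-1,r1:8,r2:2,r3:3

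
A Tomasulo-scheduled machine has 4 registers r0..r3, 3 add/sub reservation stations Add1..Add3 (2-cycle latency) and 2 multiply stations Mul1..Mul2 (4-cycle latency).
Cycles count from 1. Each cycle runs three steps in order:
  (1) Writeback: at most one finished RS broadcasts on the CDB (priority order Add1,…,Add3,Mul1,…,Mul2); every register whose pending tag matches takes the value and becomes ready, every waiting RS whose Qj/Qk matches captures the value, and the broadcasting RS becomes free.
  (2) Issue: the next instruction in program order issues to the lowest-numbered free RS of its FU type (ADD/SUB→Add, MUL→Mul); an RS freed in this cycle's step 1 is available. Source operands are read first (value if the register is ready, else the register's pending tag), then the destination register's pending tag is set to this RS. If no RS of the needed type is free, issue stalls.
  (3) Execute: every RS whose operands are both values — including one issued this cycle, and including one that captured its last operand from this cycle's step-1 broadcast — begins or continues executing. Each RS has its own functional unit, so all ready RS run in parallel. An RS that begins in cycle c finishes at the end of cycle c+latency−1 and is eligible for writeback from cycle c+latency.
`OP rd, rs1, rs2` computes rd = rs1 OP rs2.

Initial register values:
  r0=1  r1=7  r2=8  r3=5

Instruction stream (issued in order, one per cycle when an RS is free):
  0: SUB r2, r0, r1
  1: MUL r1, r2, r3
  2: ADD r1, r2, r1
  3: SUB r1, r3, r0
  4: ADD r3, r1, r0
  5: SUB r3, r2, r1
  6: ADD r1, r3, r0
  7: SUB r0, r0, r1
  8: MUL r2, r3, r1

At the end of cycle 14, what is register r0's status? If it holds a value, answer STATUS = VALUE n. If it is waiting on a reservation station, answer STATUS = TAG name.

STATUS = VALUE 10

  c1: issue SUB r2<-Add1  regs: r0:1,r1:7,r2:Add1,r3:5
  c2: issue MUL r1<-Mul1  regs: r0:1,r1:Mul1,r2:Add1,r3:5
  c3: CDB Add1=-6; issue ADD r1<-Add1  regs: r0:1,r1:Add1,r2:-6,r3:5
  c4: issue SUB r1<-Add2  regs: r0:1,r1:Add2,r2:-6,r3:5
  c5: issue ADD r3<-Add3  regs: r0:1,r1:Add2,r2:-6,r3:Add3
  c6: CDB Add2=4; issue SUB r3<-Add2  regs: r0:1,r1:4,r2:-6,r3:Add2
  c7: CDB Mul1=-30; stall  regs: r0:1,r1:4,r2:-6,r3:Add2
  c8: CDB Add2=-10; issue ADD r1<-Add2  regs: r0:1,r1:Add2,r2:-6,r3:-10
  c9: CDB Add1=-36; issue SUB r0<-Add1  regs: r0:Add1,r1:Add2,r2:-6,r3:-10
  c10: CDB Add2=-9; issue MUL r2<-Mul1  regs: r0:Add1,r1:-9,r2:Mul1,r3:-10
  c11: CDB Add3=5  regs: r0:Add1,r1:-9,r2:Mul1,r3:-10
  c12: CDB Add1=10  regs: r0:10,r1:-9,r2:Mul1,r3:-10
  c13: -  regs: r0:10,r1:-9,r2:Mul1,r3:-10
  c14: CDB Mul1=90  regs: r0:10,r1:-9,r2:90,r3:-10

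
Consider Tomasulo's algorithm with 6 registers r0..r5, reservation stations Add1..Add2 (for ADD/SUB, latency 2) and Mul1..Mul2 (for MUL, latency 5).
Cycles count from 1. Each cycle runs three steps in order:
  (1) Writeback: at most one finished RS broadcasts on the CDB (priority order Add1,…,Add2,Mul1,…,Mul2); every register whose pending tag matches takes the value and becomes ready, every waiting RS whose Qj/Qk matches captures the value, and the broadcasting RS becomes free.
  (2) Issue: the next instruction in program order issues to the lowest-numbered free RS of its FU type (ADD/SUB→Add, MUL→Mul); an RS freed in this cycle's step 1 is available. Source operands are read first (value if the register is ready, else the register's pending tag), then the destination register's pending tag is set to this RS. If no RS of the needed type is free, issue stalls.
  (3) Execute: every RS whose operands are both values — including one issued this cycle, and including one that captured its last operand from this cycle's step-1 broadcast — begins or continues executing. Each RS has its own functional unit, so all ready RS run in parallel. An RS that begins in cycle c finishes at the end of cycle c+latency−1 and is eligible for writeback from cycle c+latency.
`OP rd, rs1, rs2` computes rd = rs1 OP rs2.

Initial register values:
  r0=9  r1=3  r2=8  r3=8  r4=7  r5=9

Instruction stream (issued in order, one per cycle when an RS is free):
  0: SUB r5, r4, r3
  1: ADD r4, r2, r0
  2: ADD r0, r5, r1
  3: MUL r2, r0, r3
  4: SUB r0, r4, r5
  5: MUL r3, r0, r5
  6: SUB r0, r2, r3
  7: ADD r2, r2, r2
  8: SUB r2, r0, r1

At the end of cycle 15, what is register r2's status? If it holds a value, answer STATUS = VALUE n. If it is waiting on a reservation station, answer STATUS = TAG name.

STATUS = TAG Add2

cycle 1: issue SUB r5<-Add1 // r0:9,r1:3,r2:8,r3:8,r4:7,r5:Add1
cycle 2: issue ADD r4<-Add2 // r0:9,r1:3,r2:8,r3:8,r4:Add2,r5:Add1
cycle 3: CDB Add1=-1; issue ADD r0<-Add1 // r0:Add1,r1:3,r2:8,r3:8,r4:Add2,r5:-1
cycle 4: CDB Add2=17; issue MUL r2<-Mul1 // r0:Add1,r1:3,r2:Mul1,r3:8,r4:17,r5:-1
cycle 5: CDB Add1=2; issue SUB r0<-Add1 // r0:Add1,r1:3,r2:Mul1,r3:8,r4:17,r5:-1
cycle 6: issue MUL r3<-Mul2 // r0:Add1,r1:3,r2:Mul1,r3:Mul2,r4:17,r5:-1
cycle 7: CDB Add1=18; issue SUB r0<-Add1 // r0:Add1,r1:3,r2:Mul1,r3:Mul2,r4:17,r5:-1
cycle 8: issue ADD r2<-Add2 // r0:Add1,r1:3,r2:Add2,r3:Mul2,r4:17,r5:-1
cycle 9: stall // r0:Add1,r1:3,r2:Add2,r3:Mul2,r4:17,r5:-1
cycle 10: CDB Mul1=16; stall // r0:Add1,r1:3,r2:Add2,r3:Mul2,r4:17,r5:-1
cycle 11: stall // r0:Add1,r1:3,r2:Add2,r3:Mul2,r4:17,r5:-1
cycle 12: CDB Add2=32; issue SUB r2<-Add2 // r0:Add1,r1:3,r2:Add2,r3:Mul2,r4:17,r5:-1
cycle 13: CDB Mul2=-18 // r0:Add1,r1:3,r2:Add2,r3:-18,r4:17,r5:-1
cycle 14: - // r0:Add1,r1:3,r2:Add2,r3:-18,r4:17,r5:-1
cycle 15: CDB Add1=34 // r0:34,r1:3,r2:Add2,r3:-18,r4:17,r5:-1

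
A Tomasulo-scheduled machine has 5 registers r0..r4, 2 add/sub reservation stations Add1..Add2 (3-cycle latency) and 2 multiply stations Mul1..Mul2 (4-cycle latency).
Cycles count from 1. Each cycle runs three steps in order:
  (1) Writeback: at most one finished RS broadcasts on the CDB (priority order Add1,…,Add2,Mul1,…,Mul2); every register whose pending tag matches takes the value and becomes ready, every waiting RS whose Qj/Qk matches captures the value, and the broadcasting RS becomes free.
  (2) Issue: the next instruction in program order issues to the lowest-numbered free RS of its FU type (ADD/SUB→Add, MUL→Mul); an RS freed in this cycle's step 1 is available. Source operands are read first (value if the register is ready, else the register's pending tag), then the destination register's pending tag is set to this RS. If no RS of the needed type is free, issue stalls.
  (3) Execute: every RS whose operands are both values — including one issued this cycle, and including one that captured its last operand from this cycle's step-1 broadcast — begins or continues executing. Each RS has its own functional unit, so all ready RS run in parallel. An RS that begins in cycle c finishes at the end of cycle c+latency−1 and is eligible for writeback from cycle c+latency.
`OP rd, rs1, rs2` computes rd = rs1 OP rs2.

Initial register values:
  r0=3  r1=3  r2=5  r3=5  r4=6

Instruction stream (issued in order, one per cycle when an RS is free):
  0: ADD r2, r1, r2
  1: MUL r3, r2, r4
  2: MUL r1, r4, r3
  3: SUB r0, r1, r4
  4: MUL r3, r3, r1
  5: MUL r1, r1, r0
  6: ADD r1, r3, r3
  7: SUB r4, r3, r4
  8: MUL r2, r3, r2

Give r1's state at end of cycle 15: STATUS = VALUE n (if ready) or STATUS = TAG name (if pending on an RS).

cycle 1: issue ADD r2<-Add1 // r0:3,r1:3,r2:Add1,r3:5,r4:6
cycle 2: issue MUL r3<-Mul1 // r0:3,r1:3,r2:Add1,r3:Mul1,r4:6
cycle 3: issue MUL r1<-Mul2 // r0:3,r1:Mul2,r2:Add1,r3:Mul1,r4:6
cycle 4: CDB Add1=8; issue SUB r0<-Add1 // r0:Add1,r1:Mul2,r2:8,r3:Mul1,r4:6
cycle 5: stall // r0:Add1,r1:Mul2,r2:8,r3:Mul1,r4:6
cycle 6: stall // r0:Add1,r1:Mul2,r2:8,r3:Mul1,r4:6
cycle 7: stall // r0:Add1,r1:Mul2,r2:8,r3:Mul1,r4:6
cycle 8: CDB Mul1=48; issue MUL r3<-Mul1 // r0:Add1,r1:Mul2,r2:8,r3:Mul1,r4:6
cycle 9: stall // r0:Add1,r1:Mul2,r2:8,r3:Mul1,r4:6
cycle 10: stall // r0:Add1,r1:Mul2,r2:8,r3:Mul1,r4:6
cycle 11: stall // r0:Add1,r1:Mul2,r2:8,r3:Mul1,r4:6
cycle 12: CDB Mul2=288; issue MUL r1<-Mul2 // r0:Add1,r1:Mul2,r2:8,r3:Mul1,r4:6
cycle 13: issue ADD r1<-Add2 // r0:Add1,r1:Add2,r2:8,r3:Mul1,r4:6
cycle 14: stall // r0:Add1,r1:Add2,r2:8,r3:Mul1,r4:6
cycle 15: CDB Add1=282; issue SUB r4<-Add1 // r0:282,r1:Add2,r2:8,r3:Mul1,r4:Add1

STATUS = TAG Add2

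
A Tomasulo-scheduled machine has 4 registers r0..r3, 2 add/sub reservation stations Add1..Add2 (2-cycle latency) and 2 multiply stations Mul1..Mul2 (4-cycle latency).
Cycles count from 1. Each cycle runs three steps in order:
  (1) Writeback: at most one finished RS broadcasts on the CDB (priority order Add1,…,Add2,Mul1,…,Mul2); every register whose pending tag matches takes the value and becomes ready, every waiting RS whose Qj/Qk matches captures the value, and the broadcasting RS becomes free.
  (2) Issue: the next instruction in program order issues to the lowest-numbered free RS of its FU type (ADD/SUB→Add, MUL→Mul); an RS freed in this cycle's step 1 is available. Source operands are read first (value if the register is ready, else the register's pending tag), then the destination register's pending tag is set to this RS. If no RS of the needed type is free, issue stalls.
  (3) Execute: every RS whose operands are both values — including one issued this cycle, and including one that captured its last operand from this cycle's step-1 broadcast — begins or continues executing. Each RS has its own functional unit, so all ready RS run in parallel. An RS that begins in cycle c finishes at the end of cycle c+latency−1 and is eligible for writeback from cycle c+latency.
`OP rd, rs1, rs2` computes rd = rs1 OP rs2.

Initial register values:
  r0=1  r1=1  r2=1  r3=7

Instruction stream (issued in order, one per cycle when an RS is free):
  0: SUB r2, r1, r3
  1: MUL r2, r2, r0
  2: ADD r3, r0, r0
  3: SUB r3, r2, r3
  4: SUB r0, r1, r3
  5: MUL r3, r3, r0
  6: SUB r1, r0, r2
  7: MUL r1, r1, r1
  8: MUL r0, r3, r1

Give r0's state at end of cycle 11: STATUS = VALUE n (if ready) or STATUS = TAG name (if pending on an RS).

  c1: issue SUB r2<-Add1  regs: r0:1,r1:1,r2:Add1,r3:7
  c2: issue MUL r2<-Mul1  regs: r0:1,r1:1,r2:Mul1,r3:7
  c3: CDB Add1=-6; issue ADD r3<-Add1  regs: r0:1,r1:1,r2:Mul1,r3:Add1
  c4: issue SUB r3<-Add2  regs: r0:1,r1:1,r2:Mul1,r3:Add2
  c5: CDB Add1=2; issue SUB r0<-Add1  regs: r0:Add1,r1:1,r2:Mul1,r3:Add2
  c6: issue MUL r3<-Mul2  regs: r0:Add1,r1:1,r2:Mul1,r3:Mul2
  c7: CDB Mul1=-6; stall  regs: r0:Add1,r1:1,r2:-6,r3:Mul2
  c8: stall  regs: r0:Add1,r1:1,r2:-6,r3:Mul2
  c9: CDB Add2=-8; issue SUB r1<-Add2  regs: r0:Add1,r1:Add2,r2:-6,r3:Mul2
  c10: issue MUL r1<-Mul1  regs: r0:Add1,r1:Mul1,r2:-6,r3:Mul2
  c11: CDB Add1=9; stall  regs: r0:9,r1:Mul1,r2:-6,r3:Mul2

STATUS = VALUE 9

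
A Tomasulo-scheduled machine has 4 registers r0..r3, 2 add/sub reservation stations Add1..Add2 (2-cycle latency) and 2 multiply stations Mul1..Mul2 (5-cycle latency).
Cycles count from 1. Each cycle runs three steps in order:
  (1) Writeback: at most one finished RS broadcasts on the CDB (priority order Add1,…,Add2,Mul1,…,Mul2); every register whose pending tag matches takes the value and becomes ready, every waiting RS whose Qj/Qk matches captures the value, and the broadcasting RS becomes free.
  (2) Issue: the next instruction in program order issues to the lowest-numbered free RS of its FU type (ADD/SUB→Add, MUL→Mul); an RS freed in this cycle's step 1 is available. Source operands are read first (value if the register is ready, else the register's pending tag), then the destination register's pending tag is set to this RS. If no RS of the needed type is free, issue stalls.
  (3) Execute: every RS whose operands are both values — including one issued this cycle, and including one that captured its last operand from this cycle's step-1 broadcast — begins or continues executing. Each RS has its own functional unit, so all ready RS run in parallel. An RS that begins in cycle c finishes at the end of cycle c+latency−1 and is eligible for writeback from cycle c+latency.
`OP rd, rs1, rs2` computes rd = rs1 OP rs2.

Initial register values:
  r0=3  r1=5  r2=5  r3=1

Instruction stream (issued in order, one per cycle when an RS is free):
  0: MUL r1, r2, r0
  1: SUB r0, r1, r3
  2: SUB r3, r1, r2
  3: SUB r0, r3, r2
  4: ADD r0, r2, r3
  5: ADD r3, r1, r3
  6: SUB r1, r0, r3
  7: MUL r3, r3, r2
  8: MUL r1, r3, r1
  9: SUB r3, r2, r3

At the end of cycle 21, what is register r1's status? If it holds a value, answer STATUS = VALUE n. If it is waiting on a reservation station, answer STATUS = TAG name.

c1: issue MUL r1<-Mul1 | r0:3,r1:Mul1,r2:5,r3:1
c2: issue SUB r0<-Add1 | r0:Add1,r1:Mul1,r2:5,r3:1
c3: issue SUB r3<-Add2 | r0:Add1,r1:Mul1,r2:5,r3:Add2
c4: stall | r0:Add1,r1:Mul1,r2:5,r3:Add2
c5: stall | r0:Add1,r1:Mul1,r2:5,r3:Add2
c6: CDB Mul1=15; stall | r0:Add1,r1:15,r2:5,r3:Add2
c7: stall | r0:Add1,r1:15,r2:5,r3:Add2
c8: CDB Add1=14; issue SUB r0<-Add1 | r0:Add1,r1:15,r2:5,r3:Add2
c9: CDB Add2=10; issue ADD r0<-Add2 | r0:Add2,r1:15,r2:5,r3:10
c10: stall | r0:Add2,r1:15,r2:5,r3:10
c11: CDB Add1=5; issue ADD r3<-Add1 | r0:Add2,r1:15,r2:5,r3:Add1
c12: CDB Add2=15; issue SUB r1<-Add2 | r0:15,r1:Add2,r2:5,r3:Add1
c13: CDB Add1=25; issue MUL r3<-Mul1 | r0:15,r1:Add2,r2:5,r3:Mul1
c14: issue MUL r1<-Mul2 | r0:15,r1:Mul2,r2:5,r3:Mul1
c15: CDB Add2=-10; issue SUB r3<-Add1 | r0:15,r1:Mul2,r2:5,r3:Add1
c16: - | r0:15,r1:Mul2,r2:5,r3:Add1
c17: - | r0:15,r1:Mul2,r2:5,r3:Add1
c18: CDB Mul1=125 | r0:15,r1:Mul2,r2:5,r3:Add1
c19: - | r0:15,r1:Mul2,r2:5,r3:Add1
c20: CDB Add1=-120 | r0:15,r1:Mul2,r2:5,r3:-120
c21: - | r0:15,r1:Mul2,r2:5,r3:-120

STATUS = TAG Mul2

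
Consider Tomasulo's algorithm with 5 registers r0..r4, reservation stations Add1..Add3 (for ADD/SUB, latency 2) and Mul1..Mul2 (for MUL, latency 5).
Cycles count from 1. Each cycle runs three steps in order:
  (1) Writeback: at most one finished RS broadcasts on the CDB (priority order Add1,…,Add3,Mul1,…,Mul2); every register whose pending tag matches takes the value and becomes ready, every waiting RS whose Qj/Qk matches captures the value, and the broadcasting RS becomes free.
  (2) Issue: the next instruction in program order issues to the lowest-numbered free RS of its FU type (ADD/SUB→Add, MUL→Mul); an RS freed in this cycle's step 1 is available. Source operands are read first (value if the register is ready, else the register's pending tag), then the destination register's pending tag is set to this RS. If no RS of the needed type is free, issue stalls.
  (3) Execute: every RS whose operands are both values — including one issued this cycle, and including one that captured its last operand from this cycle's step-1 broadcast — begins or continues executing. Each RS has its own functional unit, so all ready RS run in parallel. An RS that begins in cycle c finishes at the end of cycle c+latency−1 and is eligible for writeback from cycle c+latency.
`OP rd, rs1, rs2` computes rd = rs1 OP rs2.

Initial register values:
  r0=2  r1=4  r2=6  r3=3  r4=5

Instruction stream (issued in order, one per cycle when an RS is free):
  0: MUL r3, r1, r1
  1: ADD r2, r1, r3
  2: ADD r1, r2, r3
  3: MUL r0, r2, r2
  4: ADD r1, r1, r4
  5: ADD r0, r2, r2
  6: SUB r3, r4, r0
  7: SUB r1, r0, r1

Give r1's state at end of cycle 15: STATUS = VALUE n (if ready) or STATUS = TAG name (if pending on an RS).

STATUS = VALUE -1

cycle 1: issue MUL r3<-Mul1 // r0:2,r1:4,r2:6,r3:Mul1,r4:5
cycle 2: issue ADD r2<-Add1 // r0:2,r1:4,r2:Add1,r3:Mul1,r4:5
cycle 3: issue ADD r1<-Add2 // r0:2,r1:Add2,r2:Add1,r3:Mul1,r4:5
cycle 4: issue MUL r0<-Mul2 // r0:Mul2,r1:Add2,r2:Add1,r3:Mul1,r4:5
cycle 5: issue ADD r1<-Add3 // r0:Mul2,r1:Add3,r2:Add1,r3:Mul1,r4:5
cycle 6: CDB Mul1=16; stall // r0:Mul2,r1:Add3,r2:Add1,r3:16,r4:5
cycle 7: stall // r0:Mul2,r1:Add3,r2:Add1,r3:16,r4:5
cycle 8: CDB Add1=20; issue ADD r0<-Add1 // r0:Add1,r1:Add3,r2:20,r3:16,r4:5
cycle 9: stall // r0:Add1,r1:Add3,r2:20,r3:16,r4:5
cycle 10: CDB Add1=40; issue SUB r3<-Add1 // r0:40,r1:Add3,r2:20,r3:Add1,r4:5
cycle 11: CDB Add2=36; issue SUB r1<-Add2 // r0:40,r1:Add2,r2:20,r3:Add1,r4:5
cycle 12: CDB Add1=-35 // r0:40,r1:Add2,r2:20,r3:-35,r4:5
cycle 13: CDB Add3=41 // r0:40,r1:Add2,r2:20,r3:-35,r4:5
cycle 14: CDB Mul2=400 // r0:40,r1:Add2,r2:20,r3:-35,r4:5
cycle 15: CDB Add2=-1 // r0:40,r1:-1,r2:20,r3:-35,r4:5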